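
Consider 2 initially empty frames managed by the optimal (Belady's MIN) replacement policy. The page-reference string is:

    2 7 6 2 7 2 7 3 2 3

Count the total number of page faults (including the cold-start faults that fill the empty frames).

2 → miss, frames (2)
7 → miss, frames (2 7)
6 → miss, evict 7, frames (2 6)
2 → hit
7 → miss, evict 6, frames (2 7)
2 → hit
7 → hit
3 → miss, evict 7, frames (2 3)
2 → hit
3 → hit
Page faults: 5.

5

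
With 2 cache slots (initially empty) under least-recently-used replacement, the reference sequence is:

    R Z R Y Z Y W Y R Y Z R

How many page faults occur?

R → fault, frames [R]
Z → fault, frames [R, Z]
R → hit
Y → fault, evict Z, frames [R, Y]
Z → fault, evict R, frames [Y, Z]
Y → hit
W → fault, evict Z, frames [Y, W]
Y → hit
R → fault, evict W, frames [Y, R]
Y → hit
Z → fault, evict R, frames [Y, Z]
R → fault, evict Y, frames [Z, R]
Page faults: 8.

8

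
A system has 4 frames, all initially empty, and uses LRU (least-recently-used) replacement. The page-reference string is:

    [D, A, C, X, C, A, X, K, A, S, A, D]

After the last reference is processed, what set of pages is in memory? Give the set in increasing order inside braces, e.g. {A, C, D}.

{A, D, K, S}

D: miss, frames (D)
A: miss, frames (D A)
C: miss, frames (D A C)
X: miss, frames (D A C X)
C: hit
A: hit
X: hit
K: miss, evict D, frames (C A X K)
A: hit
S: miss, evict C, frames (X K A S)
A: hit
D: miss, evict X, frames (K S A D)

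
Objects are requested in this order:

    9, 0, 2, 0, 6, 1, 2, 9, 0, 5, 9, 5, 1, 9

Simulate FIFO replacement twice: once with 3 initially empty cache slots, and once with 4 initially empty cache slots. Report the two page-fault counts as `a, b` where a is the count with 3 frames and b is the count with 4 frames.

10, 8

3 frames: F F F . F F . F F F . . F F → 10 faults.
4 frames: F F F . F F . F F F . . . . → 8 faults.
8 < 10: adding a frame reduced faults, as is typical.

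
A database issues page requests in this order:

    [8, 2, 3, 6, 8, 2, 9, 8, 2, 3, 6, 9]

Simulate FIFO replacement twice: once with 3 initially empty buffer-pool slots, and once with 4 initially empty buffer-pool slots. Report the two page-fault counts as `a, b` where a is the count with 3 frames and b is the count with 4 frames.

9, 10

3 frames: F F F F F F F . . F F . → 9 faults.
4 frames: F F F F . . F F F F F F → 10 faults.
10 > 9: adding a frame increased faults — Belady's anomaly.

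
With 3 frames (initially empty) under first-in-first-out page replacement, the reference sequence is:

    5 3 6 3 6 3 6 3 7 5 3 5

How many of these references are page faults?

5 -> fault, frames (5)
3 -> fault, frames (5 3)
6 -> fault, frames (5 3 6)
3 -> hit
6 -> hit
3 -> hit
6 -> hit
3 -> hit
7 -> fault, evict 5, frames (3 6 7)
5 -> fault, evict 3, frames (6 7 5)
3 -> fault, evict 6, frames (7 5 3)
5 -> hit
Page faults: 6.

6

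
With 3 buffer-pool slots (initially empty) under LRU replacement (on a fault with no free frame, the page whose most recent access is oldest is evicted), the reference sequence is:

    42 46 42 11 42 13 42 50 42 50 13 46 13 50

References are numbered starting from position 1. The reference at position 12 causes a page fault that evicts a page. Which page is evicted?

42

pos 1: 42 -> miss, frames [42]
pos 2: 46 -> miss, frames [42, 46]
pos 3: 42 -> hit
pos 4: 11 -> miss, frames [46, 42, 11]
pos 5: 42 -> hit
pos 6: 13 -> miss, evict 46, frames [11, 42, 13]
pos 7: 42 -> hit
pos 8: 50 -> miss, evict 11, frames [13, 42, 50]
pos 9: 42 -> hit
pos 10: 50 -> hit
pos 11: 13 -> hit
pos 12: 46 -> miss, evict 42, frames [50, 13, 46]
At position 12, page 42 is evicted.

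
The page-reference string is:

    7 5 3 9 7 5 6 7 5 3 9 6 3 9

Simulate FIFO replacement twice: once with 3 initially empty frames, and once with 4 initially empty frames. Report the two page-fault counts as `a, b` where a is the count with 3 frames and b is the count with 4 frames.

9, 10

3 frames: F F F F F F F . . F F . . . → 9 faults.
4 frames: F F F F . . F F F F F F . . → 10 faults.
10 > 9: adding a frame increased faults — Belady's anomaly.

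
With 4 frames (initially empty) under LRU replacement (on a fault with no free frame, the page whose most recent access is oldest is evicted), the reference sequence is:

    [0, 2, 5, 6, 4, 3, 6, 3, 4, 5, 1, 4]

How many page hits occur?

5

0 → fault, frames [0]
2 → fault, frames [0, 2]
5 → fault, frames [0, 2, 5]
6 → fault, frames [0, 2, 5, 6]
4 → fault, evict 0, frames [2, 5, 6, 4]
3 → fault, evict 2, frames [5, 6, 4, 3]
6 → hit
3 → hit
4 → hit
5 → hit
1 → fault, evict 6, frames [3, 4, 5, 1]
4 → hit
Hits: 5.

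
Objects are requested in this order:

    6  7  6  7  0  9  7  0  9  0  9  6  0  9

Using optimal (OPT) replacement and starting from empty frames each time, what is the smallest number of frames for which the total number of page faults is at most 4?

4

f=1: 14 faults
f=2: 7 faults
f=3: 5 faults
f=4: 4 faults
Smallest f with faults ≤ 4 is 4.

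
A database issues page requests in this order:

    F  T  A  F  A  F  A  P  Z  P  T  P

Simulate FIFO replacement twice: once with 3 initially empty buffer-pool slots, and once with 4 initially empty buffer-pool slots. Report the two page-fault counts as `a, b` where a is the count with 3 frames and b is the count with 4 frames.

6, 5

3 frames: F F F . . . . F F . F . → 6 faults.
4 frames: F F F . . . . F F . . . → 5 faults.
5 < 6: adding a frame reduced faults, as is typical.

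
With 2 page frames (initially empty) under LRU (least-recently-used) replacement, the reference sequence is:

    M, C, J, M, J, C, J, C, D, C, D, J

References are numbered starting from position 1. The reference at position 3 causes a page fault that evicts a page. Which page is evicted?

M

pos 1: M -> fault, frames {M}
pos 2: C -> fault, frames {M,C}
pos 3: J -> fault, evict M, frames {C,J}
At position 3, page M is evicted.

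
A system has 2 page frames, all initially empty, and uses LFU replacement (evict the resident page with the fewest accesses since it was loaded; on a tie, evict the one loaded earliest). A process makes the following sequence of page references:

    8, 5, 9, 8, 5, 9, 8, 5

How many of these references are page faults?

8 -> miss, frames {8}
5 -> miss, frames {8,5}
9 -> miss, evict 8, frames {5,9}
8 -> miss, evict 5, frames {9,8}
5 -> miss, evict 9, frames {8,5}
9 -> miss, evict 8, frames {5,9}
8 -> miss, evict 5, frames {9,8}
5 -> miss, evict 9, frames {8,5}
Page faults: 8.

8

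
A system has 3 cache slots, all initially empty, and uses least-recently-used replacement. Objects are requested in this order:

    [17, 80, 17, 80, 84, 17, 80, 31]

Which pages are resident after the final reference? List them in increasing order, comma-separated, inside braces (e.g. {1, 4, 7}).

17 -> miss, frames [17]
80 -> miss, frames [17, 80]
17 -> hit
80 -> hit
84 -> miss, frames [17, 80, 84]
17 -> hit
80 -> hit
31 -> miss, evict 84, frames [17, 80, 31]

{17, 31, 80}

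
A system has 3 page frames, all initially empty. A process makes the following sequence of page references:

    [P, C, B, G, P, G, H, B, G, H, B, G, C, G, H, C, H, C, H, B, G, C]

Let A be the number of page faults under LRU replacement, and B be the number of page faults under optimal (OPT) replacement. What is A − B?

5

Under LRU: F F F F F . F F . . . . F . F . . . . F F F → 12 faults.
Under OPT: F F F F . . F . . . . . F . . . . . . F . . → 7 faults.
A − B = 12 − 7 = 5.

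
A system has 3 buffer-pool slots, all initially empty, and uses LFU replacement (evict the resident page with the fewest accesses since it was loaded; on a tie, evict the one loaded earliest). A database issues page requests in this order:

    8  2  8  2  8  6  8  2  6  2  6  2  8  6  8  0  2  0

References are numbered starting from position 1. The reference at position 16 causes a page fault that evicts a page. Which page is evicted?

pos 1: 8 → miss, frames {8}
pos 2: 2 → miss, frames {8,2}
pos 3: 8 → hit
pos 4: 2 → hit
pos 5: 8 → hit
pos 6: 6 → miss, frames {8,2,6}
pos 7: 8 → hit
pos 8: 2 → hit
pos 9: 6 → hit
pos 10: 2 → hit
pos 11: 6 → hit
pos 12: 2 → hit
pos 13: 8 → hit
pos 14: 6 → hit
pos 15: 8 → hit
pos 16: 0 → miss, evict 6, frames {8,2,0}
At position 16, page 6 is evicted.

6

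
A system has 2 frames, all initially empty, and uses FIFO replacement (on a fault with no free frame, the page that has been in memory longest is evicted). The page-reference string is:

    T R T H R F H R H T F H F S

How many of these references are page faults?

10

T: miss, frames (T)
R: miss, frames (T R)
T: hit
H: miss, evict T, frames (R H)
R: hit
F: miss, evict R, frames (H F)
H: hit
R: miss, evict H, frames (F R)
H: miss, evict F, frames (R H)
T: miss, evict R, frames (H T)
F: miss, evict H, frames (T F)
H: miss, evict T, frames (F H)
F: hit
S: miss, evict F, frames (H S)
Page faults: 10.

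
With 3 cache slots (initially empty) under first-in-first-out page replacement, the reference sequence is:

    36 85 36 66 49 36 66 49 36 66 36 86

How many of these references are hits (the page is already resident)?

6

36 → miss, frames [36]
85 → miss, frames [36, 85]
36 → hit
66 → miss, frames [36, 85, 66]
49 → miss, evict 36, frames [85, 66, 49]
36 → miss, evict 85, frames [66, 49, 36]
66 → hit
49 → hit
36 → hit
66 → hit
36 → hit
86 → miss, evict 66, frames [49, 36, 86]
Hits: 6.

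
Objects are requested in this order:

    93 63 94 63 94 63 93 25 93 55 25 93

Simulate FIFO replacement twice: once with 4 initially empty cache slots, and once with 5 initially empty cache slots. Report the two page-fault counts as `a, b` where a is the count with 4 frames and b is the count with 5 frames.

6, 5

4 frames: F F F . . . . F . F . F → 6 faults.
5 frames: F F F . . . . F . F . . → 5 faults.
5 < 6: adding a frame reduced faults, as is typical.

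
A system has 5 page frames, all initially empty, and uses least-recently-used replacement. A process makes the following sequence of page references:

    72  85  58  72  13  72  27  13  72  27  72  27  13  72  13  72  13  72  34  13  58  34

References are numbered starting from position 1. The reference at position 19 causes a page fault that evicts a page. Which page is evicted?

pos 1: 72 → miss, frames (72)
pos 2: 85 → miss, frames (72 85)
pos 3: 58 → miss, frames (72 85 58)
pos 4: 72 → hit
pos 5: 13 → miss, frames (85 58 72 13)
pos 6: 72 → hit
pos 7: 27 → miss, frames (85 58 13 72 27)
pos 8: 13 → hit
pos 9: 72 → hit
pos 10: 27 → hit
pos 11: 72 → hit
pos 12: 27 → hit
pos 13: 13 → hit
pos 14: 72 → hit
pos 15: 13 → hit
pos 16: 72 → hit
pos 17: 13 → hit
pos 18: 72 → hit
pos 19: 34 → miss, evict 85, frames (58 27 13 72 34)
At position 19, page 85 is evicted.

85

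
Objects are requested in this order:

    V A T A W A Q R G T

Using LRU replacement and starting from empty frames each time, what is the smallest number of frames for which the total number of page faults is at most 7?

6

f=1: 10 faults
f=2: 8 faults
f=3: 8 faults
f=4: 8 faults
f=5: 8 faults
f=6: 7 faults
f=7: 7 faults
Smallest f with faults ≤ 7 is 6.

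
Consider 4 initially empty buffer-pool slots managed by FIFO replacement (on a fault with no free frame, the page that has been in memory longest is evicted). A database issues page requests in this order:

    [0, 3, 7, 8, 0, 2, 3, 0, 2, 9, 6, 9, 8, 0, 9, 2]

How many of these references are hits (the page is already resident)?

0 -> fault, frames [0]
3 -> fault, frames [0, 3]
7 -> fault, frames [0, 3, 7]
8 -> fault, frames [0, 3, 7, 8]
0 -> hit
2 -> fault, evict 0, frames [3, 7, 8, 2]
3 -> hit
0 -> fault, evict 3, frames [7, 8, 2, 0]
2 -> hit
9 -> fault, evict 7, frames [8, 2, 0, 9]
6 -> fault, evict 8, frames [2, 0, 9, 6]
9 -> hit
8 -> fault, evict 2, frames [0, 9, 6, 8]
0 -> hit
9 -> hit
2 -> fault, evict 0, frames [9, 6, 8, 2]
Hits: 6.

6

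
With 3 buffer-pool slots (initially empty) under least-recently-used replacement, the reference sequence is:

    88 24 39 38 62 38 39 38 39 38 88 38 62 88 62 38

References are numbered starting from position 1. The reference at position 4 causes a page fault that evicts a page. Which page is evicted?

pos 1: 88 → miss, frames {88}
pos 2: 24 → miss, frames {88,24}
pos 3: 39 → miss, frames {88,24,39}
pos 4: 38 → miss, evict 88, frames {24,39,38}
At position 4, page 88 is evicted.

88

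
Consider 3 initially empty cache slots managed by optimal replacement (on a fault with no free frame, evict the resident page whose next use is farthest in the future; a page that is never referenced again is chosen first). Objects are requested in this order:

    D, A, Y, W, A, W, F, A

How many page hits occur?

3

D: miss, frames {D}
A: miss, frames {D,A}
Y: miss, frames {D,A,Y}
W: miss, evict Y, frames {D,A,W}
A: hit
W: hit
F: miss, evict W, frames {D,A,F}
A: hit
Hits: 3.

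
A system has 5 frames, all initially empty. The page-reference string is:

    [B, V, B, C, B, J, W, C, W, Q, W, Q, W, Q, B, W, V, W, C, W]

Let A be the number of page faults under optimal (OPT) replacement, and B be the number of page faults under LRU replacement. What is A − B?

-1

Under OPT: F F . F . F F . . F . . . . . . . . . . → 6 faults.
Under LRU: F F . F . F F . . F . . . . . . F . . . → 7 faults.
A − B = 6 − 7 = -1.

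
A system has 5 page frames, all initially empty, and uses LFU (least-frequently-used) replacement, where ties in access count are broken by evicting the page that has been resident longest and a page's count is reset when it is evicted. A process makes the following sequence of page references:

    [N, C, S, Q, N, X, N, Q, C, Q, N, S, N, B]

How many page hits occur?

8

N -> miss, frames (N)
C -> miss, frames (N C)
S -> miss, frames (N C S)
Q -> miss, frames (N C S Q)
N -> hit
X -> miss, frames (N C S Q X)
N -> hit
Q -> hit
C -> hit
Q -> hit
N -> hit
S -> hit
N -> hit
B -> miss, evict X, frames (N C S Q B)
Hits: 8.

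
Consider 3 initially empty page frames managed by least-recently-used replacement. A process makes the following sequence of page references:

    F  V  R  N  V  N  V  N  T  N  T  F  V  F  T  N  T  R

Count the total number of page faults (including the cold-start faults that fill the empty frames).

9

F → fault, frames [F]
V → fault, frames [F, V]
R → fault, frames [F, V, R]
N → fault, evict F, frames [V, R, N]
V → hit
N → hit
V → hit
N → hit
T → fault, evict R, frames [V, N, T]
N → hit
T → hit
F → fault, evict V, frames [N, T, F]
V → fault, evict N, frames [T, F, V]
F → hit
T → hit
N → fault, evict V, frames [F, T, N]
T → hit
R → fault, evict F, frames [N, T, R]
Page faults: 9.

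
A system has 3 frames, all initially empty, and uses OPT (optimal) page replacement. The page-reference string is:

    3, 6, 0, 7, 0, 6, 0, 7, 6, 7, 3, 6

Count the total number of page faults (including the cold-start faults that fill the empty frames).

5

3 -> fault, frames [3]
6 -> fault, frames [3, 6]
0 -> fault, frames [3, 6, 0]
7 -> fault, evict 3, frames [6, 0, 7]
0 -> hit
6 -> hit
0 -> hit
7 -> hit
6 -> hit
7 -> hit
3 -> fault, evict 7, frames [6, 0, 3]
6 -> hit
Page faults: 5.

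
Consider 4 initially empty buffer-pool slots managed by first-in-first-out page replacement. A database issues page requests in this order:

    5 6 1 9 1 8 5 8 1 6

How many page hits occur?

3

5: fault, frames (5)
6: fault, frames (5 6)
1: fault, frames (5 6 1)
9: fault, frames (5 6 1 9)
1: hit
8: fault, evict 5, frames (6 1 9 8)
5: fault, evict 6, frames (1 9 8 5)
8: hit
1: hit
6: fault, evict 1, frames (9 8 5 6)
Hits: 3.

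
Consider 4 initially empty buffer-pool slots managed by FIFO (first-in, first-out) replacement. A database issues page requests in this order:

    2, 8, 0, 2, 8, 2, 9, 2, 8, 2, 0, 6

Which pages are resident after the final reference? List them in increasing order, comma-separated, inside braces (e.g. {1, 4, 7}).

{0, 6, 8, 9}

2 -> miss, frames (2)
8 -> miss, frames (2 8)
0 -> miss, frames (2 8 0)
2 -> hit
8 -> hit
2 -> hit
9 -> miss, frames (2 8 0 9)
2 -> hit
8 -> hit
2 -> hit
0 -> hit
6 -> miss, evict 2, frames (8 0 9 6)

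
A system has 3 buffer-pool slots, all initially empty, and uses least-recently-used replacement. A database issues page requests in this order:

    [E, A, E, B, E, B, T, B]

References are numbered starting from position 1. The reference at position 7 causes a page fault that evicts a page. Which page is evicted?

A

pos 1: E → miss, frames [E]
pos 2: A → miss, frames [E, A]
pos 3: E → hit
pos 4: B → miss, frames [A, E, B]
pos 5: E → hit
pos 6: B → hit
pos 7: T → miss, evict A, frames [E, B, T]
At position 7, page A is evicted.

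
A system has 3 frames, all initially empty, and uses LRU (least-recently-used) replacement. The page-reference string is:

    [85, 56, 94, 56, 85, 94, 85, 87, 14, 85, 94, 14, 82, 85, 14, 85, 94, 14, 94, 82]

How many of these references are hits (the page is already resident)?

10

85 -> fault, frames {85}
56 -> fault, frames {85,56}
94 -> fault, frames {85,56,94}
56 -> hit
85 -> hit
94 -> hit
85 -> hit
87 -> fault, evict 56, frames {94,85,87}
14 -> fault, evict 94, frames {85,87,14}
85 -> hit
94 -> fault, evict 87, frames {14,85,94}
14 -> hit
82 -> fault, evict 85, frames {94,14,82}
85 -> fault, evict 94, frames {14,82,85}
14 -> hit
85 -> hit
94 -> fault, evict 82, frames {14,85,94}
14 -> hit
94 -> hit
82 -> fault, evict 85, frames {14,94,82}
Hits: 10.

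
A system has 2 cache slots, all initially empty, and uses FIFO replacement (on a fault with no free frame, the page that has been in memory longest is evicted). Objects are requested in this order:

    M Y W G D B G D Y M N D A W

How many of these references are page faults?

14

M: fault, frames (M)
Y: fault, frames (M Y)
W: fault, evict M, frames (Y W)
G: fault, evict Y, frames (W G)
D: fault, evict W, frames (G D)
B: fault, evict G, frames (D B)
G: fault, evict D, frames (B G)
D: fault, evict B, frames (G D)
Y: fault, evict G, frames (D Y)
M: fault, evict D, frames (Y M)
N: fault, evict Y, frames (M N)
D: fault, evict M, frames (N D)
A: fault, evict N, frames (D A)
W: fault, evict D, frames (A W)
Page faults: 14.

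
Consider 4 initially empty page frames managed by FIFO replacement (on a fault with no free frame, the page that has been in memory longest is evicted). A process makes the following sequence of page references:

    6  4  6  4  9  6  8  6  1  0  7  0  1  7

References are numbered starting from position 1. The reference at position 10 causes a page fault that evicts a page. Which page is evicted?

4

pos 1: 6 -> fault, frames [6]
pos 2: 4 -> fault, frames [6, 4]
pos 3: 6 -> hit
pos 4: 4 -> hit
pos 5: 9 -> fault, frames [6, 4, 9]
pos 6: 6 -> hit
pos 7: 8 -> fault, frames [6, 4, 9, 8]
pos 8: 6 -> hit
pos 9: 1 -> fault, evict 6, frames [4, 9, 8, 1]
pos 10: 0 -> fault, evict 4, frames [9, 8, 1, 0]
At position 10, page 4 is evicted.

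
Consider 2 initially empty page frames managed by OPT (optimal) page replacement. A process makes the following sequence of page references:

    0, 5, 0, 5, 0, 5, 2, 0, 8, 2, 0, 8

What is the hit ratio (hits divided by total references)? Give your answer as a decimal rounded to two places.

0: fault, frames [0]
5: fault, frames [0, 5]
0: hit
5: hit
0: hit
5: hit
2: fault, evict 5, frames [0, 2]
0: hit
8: fault, evict 0, frames [2, 8]
2: hit
0: fault, evict 2, frames [8, 0]
8: hit
Hits: 7 of 12 references → 7/12 = 0.5833.

0.58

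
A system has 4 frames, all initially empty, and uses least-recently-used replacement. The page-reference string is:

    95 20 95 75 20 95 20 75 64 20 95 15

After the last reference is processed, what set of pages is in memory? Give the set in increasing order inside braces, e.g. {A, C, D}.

95 → miss, frames {95}
20 → miss, frames {95,20}
95 → hit
75 → miss, frames {20,95,75}
20 → hit
95 → hit
20 → hit
75 → hit
64 → miss, frames {95,20,75,64}
20 → hit
95 → hit
15 → miss, evict 75, frames {64,20,95,15}

{15, 20, 64, 95}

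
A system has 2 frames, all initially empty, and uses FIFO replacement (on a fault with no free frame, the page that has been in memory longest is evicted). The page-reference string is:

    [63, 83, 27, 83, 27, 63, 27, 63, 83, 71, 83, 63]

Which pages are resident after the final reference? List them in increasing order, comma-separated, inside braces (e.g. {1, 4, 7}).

63 -> miss, frames [63]
83 -> miss, frames [63, 83]
27 -> miss, evict 63, frames [83, 27]
83 -> hit
27 -> hit
63 -> miss, evict 83, frames [27, 63]
27 -> hit
63 -> hit
83 -> miss, evict 27, frames [63, 83]
71 -> miss, evict 63, frames [83, 71]
83 -> hit
63 -> miss, evict 83, frames [71, 63]

{63, 71}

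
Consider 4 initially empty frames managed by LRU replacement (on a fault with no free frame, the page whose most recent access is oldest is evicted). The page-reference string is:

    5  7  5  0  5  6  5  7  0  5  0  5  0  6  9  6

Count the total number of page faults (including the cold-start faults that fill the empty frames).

5

5: miss, frames {5}
7: miss, frames {5,7}
5: hit
0: miss, frames {7,5,0}
5: hit
6: miss, frames {7,0,5,6}
5: hit
7: hit
0: hit
5: hit
0: hit
5: hit
0: hit
6: hit
9: miss, evict 7, frames {5,0,6,9}
6: hit
Page faults: 5.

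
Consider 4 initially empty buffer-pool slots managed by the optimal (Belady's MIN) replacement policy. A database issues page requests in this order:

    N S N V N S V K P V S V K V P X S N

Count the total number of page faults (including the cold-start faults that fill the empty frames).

7

N → miss, frames (N)
S → miss, frames (N S)
N → hit
V → miss, frames (N S V)
N → hit
S → hit
V → hit
K → miss, frames (N S V K)
P → miss, evict N, frames (S V K P)
V → hit
S → hit
V → hit
K → hit
V → hit
P → hit
X → miss, evict P, frames (S V K X)
S → hit
N → miss, evict X, frames (S V K N)
Page faults: 7.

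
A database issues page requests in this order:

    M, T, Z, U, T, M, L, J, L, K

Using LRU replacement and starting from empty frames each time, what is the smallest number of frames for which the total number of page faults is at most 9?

2

f=1: 10 faults
f=2: 9 faults
f=3: 8 faults
f=4: 7 faults
f=5: 7 faults
f=6: 7 faults
f=7: 7 faults
Smallest f with faults ≤ 9 is 2.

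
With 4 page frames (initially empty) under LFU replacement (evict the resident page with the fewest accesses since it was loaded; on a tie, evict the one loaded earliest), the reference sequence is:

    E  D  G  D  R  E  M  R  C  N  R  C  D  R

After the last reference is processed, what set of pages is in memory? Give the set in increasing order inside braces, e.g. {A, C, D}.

E -> fault, frames [E]
D -> fault, frames [E, D]
G -> fault, frames [E, D, G]
D -> hit
R -> fault, frames [E, D, G, R]
E -> hit
M -> fault, evict G, frames [E, D, R, M]
R -> hit
C -> fault, evict M, frames [E, D, R, C]
N -> fault, evict C, frames [E, D, R, N]
R -> hit
C -> fault, evict N, frames [E, D, R, C]
D -> hit
R -> hit

{C, D, E, R}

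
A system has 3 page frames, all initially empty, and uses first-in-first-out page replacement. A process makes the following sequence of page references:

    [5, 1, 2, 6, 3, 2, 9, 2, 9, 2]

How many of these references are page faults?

7

5 -> fault, frames {5}
1 -> fault, frames {5,1}
2 -> fault, frames {5,1,2}
6 -> fault, evict 5, frames {1,2,6}
3 -> fault, evict 1, frames {2,6,3}
2 -> hit
9 -> fault, evict 2, frames {6,3,9}
2 -> fault, evict 6, frames {3,9,2}
9 -> hit
2 -> hit
Page faults: 7.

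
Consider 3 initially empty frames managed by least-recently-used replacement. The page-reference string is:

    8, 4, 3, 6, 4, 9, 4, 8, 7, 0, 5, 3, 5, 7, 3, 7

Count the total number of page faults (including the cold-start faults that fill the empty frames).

8 → fault, frames {8}
4 → fault, frames {8,4}
3 → fault, frames {8,4,3}
6 → fault, evict 8, frames {4,3,6}
4 → hit
9 → fault, evict 3, frames {6,4,9}
4 → hit
8 → fault, evict 6, frames {9,4,8}
7 → fault, evict 9, frames {4,8,7}
0 → fault, evict 4, frames {8,7,0}
5 → fault, evict 8, frames {7,0,5}
3 → fault, evict 7, frames {0,5,3}
5 → hit
7 → fault, evict 0, frames {3,5,7}
3 → hit
7 → hit
Page faults: 11.

11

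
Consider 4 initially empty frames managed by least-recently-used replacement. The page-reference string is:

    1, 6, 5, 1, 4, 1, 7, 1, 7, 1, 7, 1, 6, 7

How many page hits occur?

8

1: miss, frames (1)
6: miss, frames (1 6)
5: miss, frames (1 6 5)
1: hit
4: miss, frames (6 5 1 4)
1: hit
7: miss, evict 6, frames (5 4 1 7)
1: hit
7: hit
1: hit
7: hit
1: hit
6: miss, evict 5, frames (4 7 1 6)
7: hit
Hits: 8.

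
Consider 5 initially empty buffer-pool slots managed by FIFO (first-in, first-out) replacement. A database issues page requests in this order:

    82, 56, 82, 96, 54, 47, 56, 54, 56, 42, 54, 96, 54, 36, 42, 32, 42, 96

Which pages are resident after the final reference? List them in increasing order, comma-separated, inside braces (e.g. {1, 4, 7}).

82: miss, frames [82]
56: miss, frames [82, 56]
82: hit
96: miss, frames [82, 56, 96]
54: miss, frames [82, 56, 96, 54]
47: miss, frames [82, 56, 96, 54, 47]
56: hit
54: hit
56: hit
42: miss, evict 82, frames [56, 96, 54, 47, 42]
54: hit
96: hit
54: hit
36: miss, evict 56, frames [96, 54, 47, 42, 36]
42: hit
32: miss, evict 96, frames [54, 47, 42, 36, 32]
42: hit
96: miss, evict 54, frames [47, 42, 36, 32, 96]

{32, 36, 42, 47, 96}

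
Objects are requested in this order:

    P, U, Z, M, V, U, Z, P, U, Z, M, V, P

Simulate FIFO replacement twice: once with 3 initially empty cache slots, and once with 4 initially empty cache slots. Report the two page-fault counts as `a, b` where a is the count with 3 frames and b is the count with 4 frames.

10, 11

3 frames: F F F F F F F F . . F F . → 10 faults.
4 frames: F F F F F . . F F F F F F → 11 faults.
11 > 10: adding a frame increased faults — Belady's anomaly.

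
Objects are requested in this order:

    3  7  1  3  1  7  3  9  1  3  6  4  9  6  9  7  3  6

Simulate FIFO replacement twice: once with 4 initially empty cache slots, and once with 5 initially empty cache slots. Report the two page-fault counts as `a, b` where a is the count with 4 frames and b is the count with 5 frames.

8, 7

4 frames: F F F . . . . F . . F F . . . F F . → 8 faults.
5 frames: F F F . . . . F . . F F . . . . F . → 7 faults.
7 < 8: adding a frame reduced faults, as is typical.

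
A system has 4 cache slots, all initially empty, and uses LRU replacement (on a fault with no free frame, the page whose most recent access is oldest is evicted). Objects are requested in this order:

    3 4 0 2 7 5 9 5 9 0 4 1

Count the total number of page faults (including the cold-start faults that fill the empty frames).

10

3 -> fault, frames (3)
4 -> fault, frames (3 4)
0 -> fault, frames (3 4 0)
2 -> fault, frames (3 4 0 2)
7 -> fault, evict 3, frames (4 0 2 7)
5 -> fault, evict 4, frames (0 2 7 5)
9 -> fault, evict 0, frames (2 7 5 9)
5 -> hit
9 -> hit
0 -> fault, evict 2, frames (7 5 9 0)
4 -> fault, evict 7, frames (5 9 0 4)
1 -> fault, evict 5, frames (9 0 4 1)
Page faults: 10.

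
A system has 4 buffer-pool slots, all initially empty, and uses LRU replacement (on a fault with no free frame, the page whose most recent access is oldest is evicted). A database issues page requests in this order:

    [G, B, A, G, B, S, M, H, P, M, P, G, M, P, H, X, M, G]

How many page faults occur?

G: miss, frames {G}
B: miss, frames {G,B}
A: miss, frames {G,B,A}
G: hit
B: hit
S: miss, frames {A,G,B,S}
M: miss, evict A, frames {G,B,S,M}
H: miss, evict G, frames {B,S,M,H}
P: miss, evict B, frames {S,M,H,P}
M: hit
P: hit
G: miss, evict S, frames {H,M,P,G}
M: hit
P: hit
H: hit
X: miss, evict G, frames {M,P,H,X}
M: hit
G: miss, evict P, frames {H,X,M,G}
Page faults: 10.

10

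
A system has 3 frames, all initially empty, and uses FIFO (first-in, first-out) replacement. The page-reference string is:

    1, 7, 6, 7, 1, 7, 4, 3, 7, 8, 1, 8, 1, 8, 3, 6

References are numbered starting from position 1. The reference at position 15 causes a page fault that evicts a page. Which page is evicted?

pos 1: 1: miss, frames {1}
pos 2: 7: miss, frames {1,7}
pos 3: 6: miss, frames {1,7,6}
pos 4: 7: hit
pos 5: 1: hit
pos 6: 7: hit
pos 7: 4: miss, evict 1, frames {7,6,4}
pos 8: 3: miss, evict 7, frames {6,4,3}
pos 9: 7: miss, evict 6, frames {4,3,7}
pos 10: 8: miss, evict 4, frames {3,7,8}
pos 11: 1: miss, evict 3, frames {7,8,1}
pos 12: 8: hit
pos 13: 1: hit
pos 14: 8: hit
pos 15: 3: miss, evict 7, frames {8,1,3}
At position 15, page 7 is evicted.

7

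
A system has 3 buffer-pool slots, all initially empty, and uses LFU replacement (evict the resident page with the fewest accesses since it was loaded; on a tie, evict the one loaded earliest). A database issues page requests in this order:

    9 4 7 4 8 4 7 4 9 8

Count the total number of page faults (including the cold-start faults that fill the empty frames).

9 -> miss, frames (9)
4 -> miss, frames (9 4)
7 -> miss, frames (9 4 7)
4 -> hit
8 -> miss, evict 9, frames (4 7 8)
4 -> hit
7 -> hit
4 -> hit
9 -> miss, evict 8, frames (4 7 9)
8 -> miss, evict 9, frames (4 7 8)
Page faults: 6.

6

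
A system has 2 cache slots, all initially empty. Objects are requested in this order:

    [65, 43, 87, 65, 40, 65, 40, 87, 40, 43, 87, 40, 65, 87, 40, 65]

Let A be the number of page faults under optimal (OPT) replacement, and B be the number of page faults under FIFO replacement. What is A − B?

Under OPT: F F F . F . . F . F . F F . F . → 9 faults.
Under FIFO: F F F F F . . F . F . F F F F F → 12 faults.
A − B = 9 − 12 = -3.

-3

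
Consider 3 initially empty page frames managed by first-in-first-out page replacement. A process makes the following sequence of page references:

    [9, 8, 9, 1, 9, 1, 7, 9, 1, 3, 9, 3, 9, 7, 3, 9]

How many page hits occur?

10

9 -> miss, frames [9]
8 -> miss, frames [9, 8]
9 -> hit
1 -> miss, frames [9, 8, 1]
9 -> hit
1 -> hit
7 -> miss, evict 9, frames [8, 1, 7]
9 -> miss, evict 8, frames [1, 7, 9]
1 -> hit
3 -> miss, evict 1, frames [7, 9, 3]
9 -> hit
3 -> hit
9 -> hit
7 -> hit
3 -> hit
9 -> hit
Hits: 10.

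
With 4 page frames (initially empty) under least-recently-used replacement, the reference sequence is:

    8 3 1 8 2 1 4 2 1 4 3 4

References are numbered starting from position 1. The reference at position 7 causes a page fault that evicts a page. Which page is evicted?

3

pos 1: 8 → fault, frames [8]
pos 2: 3 → fault, frames [8, 3]
pos 3: 1 → fault, frames [8, 3, 1]
pos 4: 8 → hit
pos 5: 2 → fault, frames [3, 1, 8, 2]
pos 6: 1 → hit
pos 7: 4 → fault, evict 3, frames [8, 2, 1, 4]
At position 7, page 3 is evicted.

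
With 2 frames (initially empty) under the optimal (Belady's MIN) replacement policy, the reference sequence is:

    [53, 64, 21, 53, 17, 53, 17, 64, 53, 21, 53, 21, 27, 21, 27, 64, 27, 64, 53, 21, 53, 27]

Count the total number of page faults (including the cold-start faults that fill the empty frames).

53: miss, frames (53)
64: miss, frames (53 64)
21: miss, evict 64, frames (53 21)
53: hit
17: miss, evict 21, frames (53 17)
53: hit
17: hit
64: miss, evict 17, frames (53 64)
53: hit
21: miss, evict 64, frames (53 21)
53: hit
21: hit
27: miss, evict 53, frames (21 27)
21: hit
27: hit
64: miss, evict 21, frames (27 64)
27: hit
64: hit
53: miss, evict 64, frames (27 53)
21: miss, evict 27, frames (53 21)
53: hit
27: miss, evict 21, frames (53 27)
Page faults: 11.

11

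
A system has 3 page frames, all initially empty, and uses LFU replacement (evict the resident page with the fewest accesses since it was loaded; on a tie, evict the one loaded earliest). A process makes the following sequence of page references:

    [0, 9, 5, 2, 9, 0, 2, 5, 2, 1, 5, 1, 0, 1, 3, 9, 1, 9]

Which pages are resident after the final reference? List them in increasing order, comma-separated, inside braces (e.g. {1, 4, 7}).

0 -> miss, frames {0}
9 -> miss, frames {0,9}
5 -> miss, frames {0,9,5}
2 -> miss, evict 0, frames {9,5,2}
9 -> hit
0 -> miss, evict 5, frames {9,2,0}
2 -> hit
5 -> miss, evict 0, frames {9,2,5}
2 -> hit
1 -> miss, evict 5, frames {9,2,1}
5 -> miss, evict 1, frames {9,2,5}
1 -> miss, evict 5, frames {9,2,1}
0 -> miss, evict 1, frames {9,2,0}
1 -> miss, evict 0, frames {9,2,1}
3 -> miss, evict 1, frames {9,2,3}
9 -> hit
1 -> miss, evict 3, frames {9,2,1}
9 -> hit

{1, 2, 9}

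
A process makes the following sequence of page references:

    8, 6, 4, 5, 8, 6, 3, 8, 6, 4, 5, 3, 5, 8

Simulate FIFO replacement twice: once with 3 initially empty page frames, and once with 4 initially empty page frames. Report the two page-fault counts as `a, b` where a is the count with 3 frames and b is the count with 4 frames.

3 frames: F F F F F F F . . F F . . F → 10 faults.
4 frames: F F F F . . F F F F F F . F → 11 faults.
11 > 10: adding a frame increased faults — Belady's anomaly.

10, 11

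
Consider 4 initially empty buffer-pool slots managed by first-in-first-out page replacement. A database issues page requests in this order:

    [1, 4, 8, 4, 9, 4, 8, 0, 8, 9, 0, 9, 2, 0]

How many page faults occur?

1 → miss, frames [1]
4 → miss, frames [1, 4]
8 → miss, frames [1, 4, 8]
4 → hit
9 → miss, frames [1, 4, 8, 9]
4 → hit
8 → hit
0 → miss, evict 1, frames [4, 8, 9, 0]
8 → hit
9 → hit
0 → hit
9 → hit
2 → miss, evict 4, frames [8, 9, 0, 2]
0 → hit
Page faults: 6.

6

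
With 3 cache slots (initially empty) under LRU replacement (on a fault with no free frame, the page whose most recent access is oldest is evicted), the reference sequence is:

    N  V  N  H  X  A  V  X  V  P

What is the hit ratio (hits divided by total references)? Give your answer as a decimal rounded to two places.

0.30

N → miss, frames (N)
V → miss, frames (N V)
N → hit
H → miss, frames (V N H)
X → miss, evict V, frames (N H X)
A → miss, evict N, frames (H X A)
V → miss, evict H, frames (X A V)
X → hit
V → hit
P → miss, evict A, frames (X V P)
Hits: 3 of 10 references → 3/10 = 0.3000.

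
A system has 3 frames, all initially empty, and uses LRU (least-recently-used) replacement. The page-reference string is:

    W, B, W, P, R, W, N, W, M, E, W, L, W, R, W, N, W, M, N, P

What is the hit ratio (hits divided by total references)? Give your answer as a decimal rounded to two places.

0.40

W -> miss, frames {W}
B -> miss, frames {W,B}
W -> hit
P -> miss, frames {B,W,P}
R -> miss, evict B, frames {W,P,R}
W -> hit
N -> miss, evict P, frames {R,W,N}
W -> hit
M -> miss, evict R, frames {N,W,M}
E -> miss, evict N, frames {W,M,E}
W -> hit
L -> miss, evict M, frames {E,W,L}
W -> hit
R -> miss, evict E, frames {L,W,R}
W -> hit
N -> miss, evict L, frames {R,W,N}
W -> hit
M -> miss, evict R, frames {N,W,M}
N -> hit
P -> miss, evict W, frames {M,N,P}
Hits: 8 of 20 references → 8/20 = 0.4000.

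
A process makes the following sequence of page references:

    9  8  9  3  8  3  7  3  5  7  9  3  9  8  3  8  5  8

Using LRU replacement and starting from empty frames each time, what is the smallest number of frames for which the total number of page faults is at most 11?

f=1: 18 faults
f=2: 12 faults
f=3: 9 faults
f=4: 8 faults
f=5: 5 faults
Smallest f with faults ≤ 11 is 3.

3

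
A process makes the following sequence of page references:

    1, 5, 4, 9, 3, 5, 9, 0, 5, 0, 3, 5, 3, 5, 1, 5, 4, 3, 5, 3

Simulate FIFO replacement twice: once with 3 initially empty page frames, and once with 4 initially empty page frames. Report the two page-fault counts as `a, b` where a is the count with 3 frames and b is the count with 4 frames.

11, 10

3 frames: F F F F F F . F . . . . . . F . F F F . → 11 faults.
4 frames: F F F F F . . F F . . . . . F . F F . . → 10 faults.
10 < 11: adding a frame reduced faults, as is typical.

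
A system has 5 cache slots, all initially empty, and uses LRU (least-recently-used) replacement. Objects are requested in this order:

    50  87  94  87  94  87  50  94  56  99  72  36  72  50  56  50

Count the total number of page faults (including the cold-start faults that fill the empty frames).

50: fault, frames {50}
87: fault, frames {50,87}
94: fault, frames {50,87,94}
87: hit
94: hit
87: hit
50: hit
94: hit
56: fault, frames {87,50,94,56}
99: fault, frames {87,50,94,56,99}
72: fault, evict 87, frames {50,94,56,99,72}
36: fault, evict 50, frames {94,56,99,72,36}
72: hit
50: fault, evict 94, frames {56,99,36,72,50}
56: hit
50: hit
Page faults: 8.

8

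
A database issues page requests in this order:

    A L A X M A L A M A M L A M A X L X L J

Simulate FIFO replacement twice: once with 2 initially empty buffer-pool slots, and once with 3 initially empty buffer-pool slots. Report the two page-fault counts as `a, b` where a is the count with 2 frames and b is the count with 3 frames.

14, 8

2 frames: F F . F F F F . F F . F . F F F F . . F → 14 faults.
3 frames: F F . F F F F . . . . . . . . F . . . F → 8 faults.
8 < 14: adding a frame reduced faults, as is typical.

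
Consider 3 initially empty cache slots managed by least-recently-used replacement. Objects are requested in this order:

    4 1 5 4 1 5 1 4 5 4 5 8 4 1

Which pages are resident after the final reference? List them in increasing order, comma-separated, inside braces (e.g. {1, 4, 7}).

{1, 4, 8}

4 -> miss, frames (4)
1 -> miss, frames (4 1)
5 -> miss, frames (4 1 5)
4 -> hit
1 -> hit
5 -> hit
1 -> hit
4 -> hit
5 -> hit
4 -> hit
5 -> hit
8 -> miss, evict 1, frames (4 5 8)
4 -> hit
1 -> miss, evict 5, frames (8 4 1)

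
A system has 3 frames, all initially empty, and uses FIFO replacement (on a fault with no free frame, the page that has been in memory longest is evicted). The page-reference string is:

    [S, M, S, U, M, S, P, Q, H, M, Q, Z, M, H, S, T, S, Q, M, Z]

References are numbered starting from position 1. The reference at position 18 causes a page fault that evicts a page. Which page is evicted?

Z

pos 1: S → miss, frames [S]
pos 2: M → miss, frames [S, M]
pos 3: S → hit
pos 4: U → miss, frames [S, M, U]
pos 5: M → hit
pos 6: S → hit
pos 7: P → miss, evict S, frames [M, U, P]
pos 8: Q → miss, evict M, frames [U, P, Q]
pos 9: H → miss, evict U, frames [P, Q, H]
pos 10: M → miss, evict P, frames [Q, H, M]
pos 11: Q → hit
pos 12: Z → miss, evict Q, frames [H, M, Z]
pos 13: M → hit
pos 14: H → hit
pos 15: S → miss, evict H, frames [M, Z, S]
pos 16: T → miss, evict M, frames [Z, S, T]
pos 17: S → hit
pos 18: Q → miss, evict Z, frames [S, T, Q]
At position 18, page Z is evicted.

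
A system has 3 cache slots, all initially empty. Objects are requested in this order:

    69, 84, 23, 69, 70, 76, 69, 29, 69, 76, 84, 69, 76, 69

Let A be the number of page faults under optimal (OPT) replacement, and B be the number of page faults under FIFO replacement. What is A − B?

Under OPT: F F F . F F . F . . F . . . → 7 faults.
Under FIFO: F F F . F F F F . . F . F F → 10 faults.
A − B = 7 − 10 = -3.

-3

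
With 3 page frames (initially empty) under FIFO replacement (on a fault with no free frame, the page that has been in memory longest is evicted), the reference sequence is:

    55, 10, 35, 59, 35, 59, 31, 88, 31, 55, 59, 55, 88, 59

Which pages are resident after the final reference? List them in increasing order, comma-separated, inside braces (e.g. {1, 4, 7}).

{55, 59, 88}

55: miss, frames [55]
10: miss, frames [55, 10]
35: miss, frames [55, 10, 35]
59: miss, evict 55, frames [10, 35, 59]
35: hit
59: hit
31: miss, evict 10, frames [35, 59, 31]
88: miss, evict 35, frames [59, 31, 88]
31: hit
55: miss, evict 59, frames [31, 88, 55]
59: miss, evict 31, frames [88, 55, 59]
55: hit
88: hit
59: hit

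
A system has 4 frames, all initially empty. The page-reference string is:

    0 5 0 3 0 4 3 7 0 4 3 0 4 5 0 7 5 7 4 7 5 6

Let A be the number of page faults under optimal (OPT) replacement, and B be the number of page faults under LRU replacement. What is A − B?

Under OPT: F F . F . F . F . . . . . F . . . . . . . F → 7 faults.
Under LRU: F F . F . F . F . . . . . F . F . . . . . F → 8 faults.
A − B = 7 − 8 = -1.

-1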